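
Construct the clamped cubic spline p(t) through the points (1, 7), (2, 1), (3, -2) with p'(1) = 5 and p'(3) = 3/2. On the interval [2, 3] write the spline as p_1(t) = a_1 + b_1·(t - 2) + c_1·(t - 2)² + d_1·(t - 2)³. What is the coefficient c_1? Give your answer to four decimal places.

6.2500

Write M_i for p''(x_i). With h_i = 1, 1 and divided differences Δ_i = -6, -3, the continuity of p' gives the tridiagonal system
  1·M_0 + 4·M_1 + 1·M_2 = 6(Δ_1 - Δ_0) = 18
Clamped end conditions give two more equations: 2h_0·M_0 + h_0·M_1 = 6(Δ_0 - p'(1)) = -66 and h_1·M_1 + 2h_1·M_2 = 6(p'(3) - Δ_1) = 27.
Hence M_0 = -157/4, M_1 = 25/2, M_2 = 29/4.
On [2, 3], with p_1(t) = a_1 + b_1·(t - 2) + c_1·(t - 2)² + d_1·(t - 2)³: c_1 = M_1/2 = 25/4, d_1 = (M_2 - M_1)/(6h_1) = -7/8, b_1 = Δ_1 - h_1(2M_1 + M_2)/6 = -67/8.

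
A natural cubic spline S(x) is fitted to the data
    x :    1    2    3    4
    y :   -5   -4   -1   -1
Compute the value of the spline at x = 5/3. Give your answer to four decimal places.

-4.6049

Put M_i = S'' at the i-th knot. Here h = (1, 1, 1) and Δ = (1, 3, 0), so the interior equations h_(i-1)·M_(i-1) + 2(h_(i-1)+h_i)·M_i + h_i·M_(i+1) = 6(Δ_i − Δ_(i-1)) read
  1·M_0 + 4·M_1 + 1·M_2 = 6(Δ_1 - Δ_0) = 12
  1·M_1 + 4·M_2 + 1·M_3 = 6(Δ_2 - Δ_1) = -18
Natural end conditions: M_0 = M_3 = 0.
Solving: M_0 = 0, M_1 = 22/5, M_2 = -28/5, M_3 = 0.
On [1, 2], S(x) = -5 + 4/15·(x - 1) + 0·(x - 1)² + 11/15·(x - 1)³.
With (x - 1) = 2/3: S(5/3) = -373/81.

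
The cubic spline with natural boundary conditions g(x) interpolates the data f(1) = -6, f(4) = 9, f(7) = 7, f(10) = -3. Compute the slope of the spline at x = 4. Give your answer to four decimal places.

2.3333

Put m_i = g'' at the i-th knot. Here h = (3, 3, 3) and Δ = (5, -2/3, -10/3), so the interior equations h_(i-1)·m_(i-1) + 2(h_(i-1)+h_i)·m_i + h_i·m_(i+1) = 6(Δ_i − Δ_(i-1)) read
  3·m_0 + 12·m_1 + 3·m_2 = 6(Δ_1 - Δ_0) = -34
  3·m_1 + 12·m_2 + 3·m_3 = 6(Δ_2 - Δ_1) = -16
Natural end conditions: m_0 = m_3 = 0.
Hence m_0 = 0, m_1 = -8/3, m_2 = -2/3, m_3 = 0.
On [4, 7], g'(x) = b_1 + 2c_1·(x - 4) + 3d_1·(x - 4)² with b_1 = Δ_1 - h_1(2m_1 + m_2)/6 = 7/3, c_1 = m_1/2 = -4/3, d_1 = (m_2 - m_1)/(6h_1) = 1/9. So g'(4) = 7/3.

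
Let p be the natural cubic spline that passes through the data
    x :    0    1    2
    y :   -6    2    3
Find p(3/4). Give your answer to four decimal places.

0.5742

Put m_i = p'' at the i-th knot. Here h = (1, 1) and Δ = (8, 1), so the interior equations h_(i-1)·m_(i-1) + 2(h_(i-1)+h_i)·m_i + h_i·m_(i+1) = 6(Δ_i − Δ_(i-1)) read
  1·m_0 + 4·m_1 + 1·m_2 = 6(Δ_1 - Δ_0) = -42
Natural end conditions: m_0 = m_2 = 0.
Solving: m_0 = 0, m_1 = -21/2, m_2 = 0.
On [0, 1], p(x) = -6 + 39/4·x + 0·x² - 7/4·x³.
With x = 3/4: p(3/4) = 147/256.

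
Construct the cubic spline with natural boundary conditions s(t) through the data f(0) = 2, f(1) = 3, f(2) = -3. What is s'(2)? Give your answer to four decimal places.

Let m_i = s''(x_i). Step sizes h_i = 1, 1; slopes of the chords Δ_i = (y_(i+1) - y_i)/h_i = 1, -6.
  1·m_0 + 4·m_1 + 1·m_2 = 6(Δ_1 - Δ_0) = -42
Natural end conditions: m_0 = m_2 = 0.
Solving: m_0 = 0, m_1 = -21/2, m_2 = 0.
On [1, 2], s'(t) = b_1 + 2c_1·(t - 1) + 3d_1·(t - 1)² with b_1 = Δ_1 - h_1(2m_1 + m_2)/6 = -5/2, c_1 = m_1/2 = -21/4, d_1 = (m_2 - m_1)/(6h_1) = 7/4. So s'(2) = -31/4.

-7.7500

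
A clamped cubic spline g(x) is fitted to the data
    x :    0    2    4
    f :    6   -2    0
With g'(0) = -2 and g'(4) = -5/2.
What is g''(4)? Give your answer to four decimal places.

-9.1250

Write m_i for g''(x_i). With h_i = 2, 2 and divided differences Δ_i = -4, 1, the continuity of g' gives the tridiagonal system
  2·m_0 + 8·m_1 + 2·m_2 = 6(Δ_1 - Δ_0) = 30
Clamped end conditions give two more equations: 2h_0·m_0 + h_0·m_1 = 6(Δ_0 - g'(0)) = -12 and h_1·m_1 + 2h_1·m_2 = 6(g'(4) - Δ_1) = -21.
Forward elimination and back-substitution give m_0 = -55/8, m_1 = 31/4, m_2 = -73/8.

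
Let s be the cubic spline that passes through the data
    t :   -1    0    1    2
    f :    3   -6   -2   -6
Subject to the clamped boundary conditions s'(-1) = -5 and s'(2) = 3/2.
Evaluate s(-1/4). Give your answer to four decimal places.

Put M_i = s'' at the i-th knot. Here h = (1, 1, 1) and Δ = (-9, 4, -4), so the interior equations h_(i-1)·M_(i-1) + 2(h_(i-1)+h_i)·M_i + h_i·M_(i+1) = 6(Δ_i − Δ_(i-1)) read
  1·M_0 + 4·M_1 + 1·M_2 = 6(Δ_1 - Δ_0) = 78
  1·M_1 + 4·M_2 + 1·M_3 = 6(Δ_2 - Δ_1) = -48
Clamped end conditions give two more equations: 2h_0·M_0 + h_0·M_1 = 6(Δ_0 - s'(-1)) = -24 and h_2·M_2 + 2h_2·M_3 = 6(s'(2) - Δ_2) = 33.
Hence M_0 = -433/15, M_1 = 506/15, M_2 = -421/15, M_3 = 458/15.
On [-1, 0], s(t) = 3 - 5·(t + 1) - 433/30·(t + 1)² + 313/30·(t + 1)³.
With (t + 1) = 3/4: s(-1/4) = -2859/640.

-4.4672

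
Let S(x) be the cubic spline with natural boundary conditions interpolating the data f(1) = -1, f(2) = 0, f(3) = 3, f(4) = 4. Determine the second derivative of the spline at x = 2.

Put m_i = S'' at the i-th knot. Here h = (1, 1, 1) and Δ = (1, 3, 1), so the interior equations h_(i-1)·m_(i-1) + 2(h_(i-1)+h_i)·m_i + h_i·m_(i+1) = 6(Δ_i − Δ_(i-1)) read
  1·m_0 + 4·m_1 + 1·m_2 = 6(Δ_1 - Δ_0) = 12
  1·m_1 + 4·m_2 + 1·m_3 = 6(Δ_2 - Δ_1) = -12
Natural end conditions: m_0 = m_3 = 0.
Solving the tridiagonal system: m_0 = 0, m_1 = 4, m_2 = -4, m_3 = 0.

4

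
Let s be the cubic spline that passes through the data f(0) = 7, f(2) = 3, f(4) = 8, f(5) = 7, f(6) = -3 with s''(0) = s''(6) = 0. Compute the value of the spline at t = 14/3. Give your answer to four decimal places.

8.2588

Write M_i for s''(x_i). With h_i = 2, 2, 1, 1 and divided differences Δ_i = -2, 5/2, -1, -10, the continuity of s' gives the tridiagonal system
  2·M_0 + 8·M_1 + 2·M_2 = 6(Δ_1 - Δ_0) = 27
  2·M_1 + 6·M_2 + 1·M_3 = 6(Δ_2 - Δ_1) = -21
  1·M_2 + 4·M_3 + 1·M_4 = 6(Δ_3 - Δ_2) = -54
Natural end conditions: M_0 = M_4 = 0.
Solving the tridiagonal system: M_0 = 0, M_1 = 227/56, M_2 = -19/7, M_3 = -359/28, M_4 = 0.
On [4, 5], s(t) = 8 + 49/24·(t - 4) - 19/14·(t - 4)² - 283/168·(t - 4)³.
With (t - 4) = 2/3: s(14/3) = 18731/2268.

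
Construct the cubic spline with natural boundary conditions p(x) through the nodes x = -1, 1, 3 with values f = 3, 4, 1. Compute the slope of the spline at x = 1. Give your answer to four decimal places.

With M_i denoting the second derivative at x_i, h_i = 2, 2, and Δ_i = (y_(i+1) − y_i)/h_i = 1/2, -3/2:
  2·M_0 + 8·M_1 + 2·M_2 = 6(Δ_1 - Δ_0) = -12
Natural end conditions: M_0 = M_2 = 0.
Forward elimination and back-substitution give M_0 = 0, M_1 = -3/2, M_2 = 0.
On [1, 3], p'(x) = b_1 + 2c_1·(x - 1) + 3d_1·(x - 1)² with b_1 = Δ_1 - h_1(2M_1 + M_2)/6 = -1/2, c_1 = M_1/2 = -3/4, d_1 = (M_2 - M_1)/(6h_1) = 1/8. So p'(1) = -1/2.

-0.5000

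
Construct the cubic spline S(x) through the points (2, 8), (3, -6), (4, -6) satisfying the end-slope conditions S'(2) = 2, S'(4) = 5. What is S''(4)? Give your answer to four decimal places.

-4.5000

Let M_i = S''(x_i). Step sizes h_i = 1, 1; slopes of the chords Δ_i = (y_(i+1) - y_i)/h_i = -14, 0.
  1·M_0 + 4·M_1 + 1·M_2 = 6(Δ_1 - Δ_0) = 84
Clamped end conditions give two more equations: 2h_0·M_0 + h_0·M_1 = 6(Δ_0 - S'(2)) = -96 and h_1·M_1 + 2h_1·M_2 = 6(S'(4) - Δ_1) = 30.
Forward elimination and back-substitution give M_0 = -135/2, M_1 = 39, M_2 = -9/2.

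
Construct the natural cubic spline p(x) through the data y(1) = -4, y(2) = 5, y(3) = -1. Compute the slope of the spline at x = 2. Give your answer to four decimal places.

1.5000

Put M_i = p'' at the i-th knot. Here h = (1, 1) and Δ = (9, -6), so the interior equations h_(i-1)·M_(i-1) + 2(h_(i-1)+h_i)·M_i + h_i·M_(i+1) = 6(Δ_i − Δ_(i-1)) read
  1·M_0 + 4·M_1 + 1·M_2 = 6(Δ_1 - Δ_0) = -90
Natural end conditions: M_0 = M_2 = 0.
Hence M_0 = 0, M_1 = -45/2, M_2 = 0.
On [2, 3], p'(x) = b_1 + 2c_1·(x - 2) + 3d_1·(x - 2)² with b_1 = Δ_1 - h_1(2M_1 + M_2)/6 = 3/2, c_1 = M_1/2 = -45/4, d_1 = (M_2 - M_1)/(6h_1) = 15/4. So p'(2) = 3/2.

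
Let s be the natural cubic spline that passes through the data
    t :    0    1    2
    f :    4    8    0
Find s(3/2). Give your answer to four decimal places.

Let m_i = s''(x_i). Step sizes h_i = 1, 1; slopes of the chords Δ_i = (y_(i+1) - y_i)/h_i = 4, -8.
  1·m_0 + 4·m_1 + 1·m_2 = 6(Δ_1 - Δ_0) = -72
Natural end conditions: m_0 = m_2 = 0.
Forward elimination and back-substitution give m_0 = 0, m_1 = -18, m_2 = 0.
On [1, 2], s(t) = 8 - 2·(t - 1) - 9·(t - 1)² + 3·(t - 1)³.
With (t - 1) = 1/2: s(3/2) = 41/8.

5.1250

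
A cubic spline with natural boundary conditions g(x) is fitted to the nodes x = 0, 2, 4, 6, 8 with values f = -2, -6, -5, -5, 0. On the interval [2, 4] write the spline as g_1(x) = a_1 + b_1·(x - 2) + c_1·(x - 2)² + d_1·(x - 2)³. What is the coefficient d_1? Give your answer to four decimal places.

-0.3125

Write M_i for g''(x_i). With h_i = 2, 2, 2, 2 and divided differences Δ_i = -2, 1/2, 0, 5/2, the continuity of g' gives the tridiagonal system
  2·M_0 + 8·M_1 + 2·M_2 = 6(Δ_1 - Δ_0) = 15
  2·M_1 + 8·M_2 + 2·M_3 = 6(Δ_2 - Δ_1) = -3
  2·M_2 + 8·M_3 + 2·M_4 = 6(Δ_3 - Δ_2) = 15
Natural end conditions: M_0 = M_4 = 0.
Solving the tridiagonal system: M_0 = 0, M_1 = 9/4, M_2 = -3/2, M_3 = 9/4, M_4 = 0.
On [2, 4], with g_1(x) = a_1 + b_1·(x - 2) + c_1·(x - 2)² + d_1·(x - 2)³: c_1 = M_1/2 = 9/8, d_1 = (M_2 - M_1)/(6h_1) = -5/16, b_1 = Δ_1 - h_1(2M_1 + M_2)/6 = -1/2.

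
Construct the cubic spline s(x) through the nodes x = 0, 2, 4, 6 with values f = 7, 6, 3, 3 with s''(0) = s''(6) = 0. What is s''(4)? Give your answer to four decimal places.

With m_i denoting the second derivative at x_i, h_i = 2, 2, 2, and Δ_i = (y_(i+1) − y_i)/h_i = -1/2, -3/2, 0:
  2·m_0 + 8·m_1 + 2·m_2 = 6(Δ_1 - Δ_0) = -6
  2·m_1 + 8·m_2 + 2·m_3 = 6(Δ_2 - Δ_1) = 9
Natural end conditions: m_0 = m_3 = 0.
Solving the tridiagonal system: m_0 = 0, m_1 = -11/10, m_2 = 7/5, m_3 = 0.

1.4000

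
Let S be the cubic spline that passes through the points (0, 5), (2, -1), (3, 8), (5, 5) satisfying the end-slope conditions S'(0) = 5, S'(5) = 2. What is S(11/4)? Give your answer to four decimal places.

With σ_i denoting the second derivative at x_i, h_i = 2, 1, 2, and Δ_i = (y_(i+1) − y_i)/h_i = -3, 9, -3/2:
  2·σ_0 + 6·σ_1 + 1·σ_2 = 6(Δ_1 - Δ_0) = 72
  1·σ_1 + 6·σ_2 + 2·σ_3 = 6(Δ_2 - Δ_1) = -63
Clamped end conditions give two more equations: 2h_0·σ_0 + h_0·σ_1 = 6(Δ_0 - S'(0)) = -48 and h_2·σ_2 + 2h_2·σ_3 = 6(S'(5) - Δ_2) = 21.
Hence σ_0 = -753/32, σ_1 = 369/16, σ_2 = -309/16, σ_3 = 477/32.
On [2, 3], S(t) = -1 + 145/32·(t - 2) + 369/32·(t - 2)² - 113/16·(t - 2)³.
With (t - 2) = 3/4: S(11/4) = 6047/1024.

5.9053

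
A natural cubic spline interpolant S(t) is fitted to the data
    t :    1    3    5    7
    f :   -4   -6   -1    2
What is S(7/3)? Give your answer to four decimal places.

-6.0741

Let M_i = S''(x_i). Step sizes h_i = 2, 2, 2; slopes of the chords Δ_i = (y_(i+1) - y_i)/h_i = -1, 5/2, 3/2.
  2·M_0 + 8·M_1 + 2·M_2 = 6(Δ_1 - Δ_0) = 21
  2·M_1 + 8·M_2 + 2·M_3 = 6(Δ_2 - Δ_1) = -6
Natural end conditions: M_0 = M_3 = 0.
Solving the tridiagonal system: M_0 = 0, M_1 = 3, M_2 = -3/2, M_3 = 0.
On [1, 3], S(t) = -4 - 2·(t - 1) + 0·(t - 1)² + 1/4·(t - 1)³.
With (t - 1) = 4/3: S(7/3) = -164/27.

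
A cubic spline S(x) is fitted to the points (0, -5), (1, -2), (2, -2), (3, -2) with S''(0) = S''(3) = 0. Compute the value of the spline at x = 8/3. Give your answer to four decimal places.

With σ_i denoting the second derivative at x_i, h_i = 1, 1, 1, and Δ_i = (y_(i+1) − y_i)/h_i = 3, 0, 0:
  1·σ_0 + 4·σ_1 + 1·σ_2 = 6(Δ_1 - Δ_0) = -18
  1·σ_1 + 4·σ_2 + 1·σ_3 = 6(Δ_2 - Δ_1) = 0
Natural end conditions: σ_0 = σ_3 = 0.
Hence σ_0 = 0, σ_1 = -24/5, σ_2 = 6/5, σ_3 = 0.
On [2, 3], S(x) = -2 - 2/5·(x - 2) + 3/5·(x - 2)² - 1/5·(x - 2)³.
With (x - 2) = 2/3: S(8/3) = -278/135.

-2.0593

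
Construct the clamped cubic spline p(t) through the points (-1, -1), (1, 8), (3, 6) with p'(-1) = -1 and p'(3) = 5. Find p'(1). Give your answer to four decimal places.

With σ_i denoting the second derivative at x_i, h_i = 2, 2, and Δ_i = (y_(i+1) − y_i)/h_i = 9/2, -1:
  2·σ_0 + 8·σ_1 + 2·σ_2 = 6(Δ_1 - Δ_0) = -33
Clamped end conditions give two more equations: 2h_0·σ_0 + h_0·σ_1 = 6(Δ_0 - p'(-1)) = 33 and h_1·σ_1 + 2h_1·σ_2 = 6(p'(3) - Δ_1) = 36.
Solving the tridiagonal system: σ_0 = 111/8, σ_1 = -45/4, σ_2 = 117/8.
On [1, 3], p'(t) = b_1 + 2c_1·(t - 1) + 3d_1·(t - 1)² with b_1 = Δ_1 - h_1(2σ_1 + σ_2)/6 = 13/8, c_1 = σ_1/2 = -45/8, d_1 = (σ_2 - σ_1)/(6h_1) = 69/32. So p'(1) = 13/8.

1.6250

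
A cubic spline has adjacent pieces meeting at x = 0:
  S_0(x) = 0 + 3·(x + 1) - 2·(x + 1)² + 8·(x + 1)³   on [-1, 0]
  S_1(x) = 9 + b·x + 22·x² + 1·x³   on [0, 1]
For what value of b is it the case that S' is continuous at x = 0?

23

S_0'(x) = 3 - 4·(x + 1) + 24·(x + 1)², so S_0'(0) = 23. On the right, S_1'(0) = b, so b = 23.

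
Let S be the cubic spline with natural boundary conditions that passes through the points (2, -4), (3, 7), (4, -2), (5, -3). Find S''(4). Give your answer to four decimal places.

Write M_i for S''(x_i). With h_i = 1, 1, 1 and divided differences Δ_i = 11, -9, -1, the continuity of S' gives the tridiagonal system
  1·M_0 + 4·M_1 + 1·M_2 = 6(Δ_1 - Δ_0) = -120
  1·M_1 + 4·M_2 + 1·M_3 = 6(Δ_2 - Δ_1) = 48
Natural end conditions: M_0 = M_3 = 0.
Solving: M_0 = 0, M_1 = -176/5, M_2 = 104/5, M_3 = 0.

20.8000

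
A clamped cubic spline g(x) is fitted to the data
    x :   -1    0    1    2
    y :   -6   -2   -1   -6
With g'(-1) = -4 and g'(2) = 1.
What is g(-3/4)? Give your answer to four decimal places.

-6.2156

Write M_i for g''(x_i). With h_i = 1, 1, 1 and divided differences Δ_i = 4, 1, -5, the continuity of g' gives the tridiagonal system
  1·M_0 + 4·M_1 + 1·M_2 = 6(Δ_1 - Δ_0) = -18
  1·M_1 + 4·M_2 + 1·M_3 = 6(Δ_2 - Δ_1) = -36
Clamped end conditions give two more equations: 2h_0·M_0 + h_0·M_1 = 6(Δ_0 - g'(-1)) = 48 and h_2·M_2 + 2h_2·M_3 = 6(g'(2) - Δ_2) = 36.
Forward elimination and back-substitution give M_0 = 422/15, M_1 = -124/15, M_2 = -196/15, M_3 = 368/15.
On [-1, 0], g(x) = -6 - 4·(x + 1) + 211/15·(x + 1)² - 91/15·(x + 1)³.
With (x + 1) = 1/4: g(-3/4) = -1989/320.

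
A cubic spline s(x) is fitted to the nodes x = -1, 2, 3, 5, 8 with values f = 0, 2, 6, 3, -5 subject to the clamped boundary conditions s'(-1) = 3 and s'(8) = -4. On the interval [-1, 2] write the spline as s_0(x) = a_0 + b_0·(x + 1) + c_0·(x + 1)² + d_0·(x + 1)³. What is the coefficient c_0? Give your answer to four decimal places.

-2.4659

Let σ_i = s''(x_i). Step sizes h_i = 3, 1, 2, 3; slopes of the chords Δ_i = (y_(i+1) - y_i)/h_i = 2/3, 4, -3/2, -8/3.
  3·σ_0 + 8·σ_1 + 1·σ_2 = 6(Δ_1 - Δ_0) = 20
  1·σ_1 + 6·σ_2 + 2·σ_3 = 6(Δ_2 - Δ_1) = -33
  2·σ_2 + 10·σ_3 + 3·σ_4 = 6(Δ_3 - Δ_2) = -7
Clamped end conditions give two more equations: 2h_0·σ_0 + h_0·σ_1 = 6(Δ_0 - s'(-1)) = -14 and h_3·σ_3 + 2h_3·σ_4 = 6(s'(8) - Δ_3) = -8.
Hence σ_0 = -217/44, σ_1 = 343/66, σ_2 = -895/132, σ_3 = 41/33, σ_4 = -43/22.
On [-1, 2], with s_0(x) = a_0 + b_0·(x + 1) + c_0·(x + 1)² + d_0·(x + 1)³: c_0 = σ_0/2 = -217/88, d_0 = (σ_1 - σ_0)/(6h_0) = 1337/2376, b_0 = Δ_0 - h_0(2σ_0 + σ_1)/6 = 3.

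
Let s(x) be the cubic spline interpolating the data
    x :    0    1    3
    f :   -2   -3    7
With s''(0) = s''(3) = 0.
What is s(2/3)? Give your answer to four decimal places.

Put m_i = s'' at the i-th knot. Here h = (1, 2) and Δ = (-1, 5), so the interior equations h_(i-1)·m_(i-1) + 2(h_(i-1)+h_i)·m_i + h_i·m_(i+1) = 6(Δ_i − Δ_(i-1)) read
  1·m_0 + 6·m_1 + 2·m_2 = 6(Δ_1 - Δ_0) = 36
Natural end conditions: m_0 = m_2 = 0.
Solving: m_0 = 0, m_1 = 6, m_2 = 0.
On [0, 1], s(x) = -2 - 2·x + 0·x² + 1·x³.
With x = 2/3: s(2/3) = -82/27.

-3.0370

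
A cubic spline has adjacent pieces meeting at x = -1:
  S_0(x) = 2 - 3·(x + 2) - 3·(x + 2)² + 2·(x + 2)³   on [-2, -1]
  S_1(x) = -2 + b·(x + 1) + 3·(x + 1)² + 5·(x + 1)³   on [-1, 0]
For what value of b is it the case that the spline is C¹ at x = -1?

S_0'(x) = -3 - 6·(x + 2) + 6·(x + 2)², so S_0'(-1) = -3. On the right, S_1'(-1) = b, so b = -3.

-3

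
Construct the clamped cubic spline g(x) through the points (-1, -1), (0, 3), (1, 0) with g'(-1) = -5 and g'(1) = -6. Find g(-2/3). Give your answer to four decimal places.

-0.9630

Write M_i for g''(x_i). With h_i = 1, 1 and divided differences Δ_i = 4, -3, the continuity of g' gives the tridiagonal system
  1·M_0 + 4·M_1 + 1·M_2 = 6(Δ_1 - Δ_0) = -42
Clamped end conditions give two more equations: 2h_0·M_0 + h_0·M_1 = 6(Δ_0 - g'(-1)) = 54 and h_1·M_1 + 2h_1·M_2 = 6(g'(1) - Δ_1) = -18.
Forward elimination and back-substitution give M_0 = 37, M_1 = -20, M_2 = 1.
On [-1, 0], g(x) = -1 - 5·(x + 1) + 37/2·(x + 1)² - 19/2·(x + 1)³.
With (x + 1) = 1/3: g(-2/3) = -26/27.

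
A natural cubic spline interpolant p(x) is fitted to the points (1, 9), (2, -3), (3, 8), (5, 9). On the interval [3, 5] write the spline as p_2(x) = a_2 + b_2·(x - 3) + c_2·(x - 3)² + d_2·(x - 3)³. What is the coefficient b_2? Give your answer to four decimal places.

11.8043

Put M_i = p'' at the i-th knot. Here h = (1, 1, 2) and Δ = (-12, 11, 1/2), so the interior equations h_(i-1)·M_(i-1) + 2(h_(i-1)+h_i)·M_i + h_i·M_(i+1) = 6(Δ_i − Δ_(i-1)) read
  1·M_0 + 4·M_1 + 1·M_2 = 6(Δ_1 - Δ_0) = 138
  1·M_1 + 6·M_2 + 2·M_3 = 6(Δ_2 - Δ_1) = -63
Natural end conditions: M_0 = M_3 = 0.
Hence M_0 = 0, M_1 = 891/23, M_2 = -390/23, M_3 = 0.
On [3, 5], with p_2(x) = a_2 + b_2·(x - 3) + c_2·(x - 3)² + d_2·(x - 3)³: c_2 = M_2/2 = -195/23, d_2 = (M_3 - M_2)/(6h_2) = 65/46, b_2 = Δ_2 - h_2(2M_2 + M_3)/6 = 543/46.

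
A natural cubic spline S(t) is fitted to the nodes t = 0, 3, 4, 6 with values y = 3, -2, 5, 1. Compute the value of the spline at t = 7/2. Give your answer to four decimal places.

Put m_i = S'' at the i-th knot. Here h = (3, 1, 2) and Δ = (-5/3, 7, -2), so the interior equations h_(i-1)·m_(i-1) + 2(h_(i-1)+h_i)·m_i + h_i·m_(i+1) = 6(Δ_i − Δ_(i-1)) read
  3·m_0 + 8·m_1 + 1·m_2 = 6(Δ_1 - Δ_0) = 52
  1·m_1 + 6·m_2 + 2·m_3 = 6(Δ_2 - Δ_1) = -54
Natural end conditions: m_0 = m_3 = 0.
Solving: m_0 = 0, m_1 = 366/47, m_2 = -484/47, m_3 = 0.
On [3, 4], S(t) = -2 + 863/141·(t - 3) + 183/47·(t - 3)² - 425/141·(t - 3)³.
With (t - 3) = 1/2: S(7/2) = 623/376.

1.6569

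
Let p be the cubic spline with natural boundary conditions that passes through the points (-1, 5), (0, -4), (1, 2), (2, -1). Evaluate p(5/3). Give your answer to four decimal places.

Put M_i = p'' at the i-th knot. Here h = (1, 1, 1) and Δ = (-9, 6, -3), so the interior equations h_(i-1)·M_(i-1) + 2(h_(i-1)+h_i)·M_i + h_i·M_(i+1) = 6(Δ_i − Δ_(i-1)) read
  1·M_0 + 4·M_1 + 1·M_2 = 6(Δ_1 - Δ_0) = 90
  1·M_1 + 4·M_2 + 1·M_3 = 6(Δ_2 - Δ_1) = -54
Natural end conditions: M_0 = M_3 = 0.
Forward elimination and back-substitution give M_0 = 0, M_1 = 138/5, M_2 = -102/5, M_3 = 0.
On [1, 2], p(x) = 2 + 19/5·(x - 1) - 51/5·(x - 1)² + 17/5·(x - 1)³.
With (x - 1) = 2/3: p(5/3) = 136/135.

1.0074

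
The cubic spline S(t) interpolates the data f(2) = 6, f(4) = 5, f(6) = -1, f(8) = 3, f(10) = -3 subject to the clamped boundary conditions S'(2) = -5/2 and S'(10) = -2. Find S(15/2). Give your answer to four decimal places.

Write m_i for S''(x_i). With h_i = 2, 2, 2, 2 and divided differences Δ_i = -1/2, -3, 2, -3, the continuity of S' gives the tridiagonal system
  2·m_0 + 8·m_1 + 2·m_2 = 6(Δ_1 - Δ_0) = -15
  2·m_1 + 8·m_2 + 2·m_3 = 6(Δ_2 - Δ_1) = 30
  2·m_2 + 8·m_3 + 2·m_4 = 6(Δ_3 - Δ_2) = -30
Clamped end conditions give two more equations: 2h_0·m_0 + h_0·m_1 = 6(Δ_0 - S'(2)) = 12 and h_3·m_3 + 2h_3·m_4 = 6(S'(10) - Δ_3) = 6.
Solving the tridiagonal system: m_0 = 305/56, m_1 = -137/28, m_2 = 53/8, m_3 = -185/28, m_4 = 269/56.
On [6, 8], S(t) = -1 - 3/14·(t - 6) + 53/16·(t - 6)² - 247/224·(t - 6)³.
With (t - 6) = 3/2: S(15/2) = 617/256.

2.4102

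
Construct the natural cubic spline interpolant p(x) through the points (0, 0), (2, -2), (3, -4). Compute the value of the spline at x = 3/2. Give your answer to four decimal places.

Let σ_i = p''(x_i). Step sizes h_i = 2, 1; slopes of the chords Δ_i = (y_(i+1) - y_i)/h_i = -1, -2.
  2·σ_0 + 6·σ_1 + 1·σ_2 = 6(Δ_1 - Δ_0) = -6
Natural end conditions: σ_0 = σ_2 = 0.
Forward elimination and back-substitution give σ_0 = 0, σ_1 = -1, σ_2 = 0.
On [0, 2], p(x) = 0 - 2/3·x + 0·x² - 1/12·x³.
With x = 3/2: p(3/2) = -41/32.

-1.2813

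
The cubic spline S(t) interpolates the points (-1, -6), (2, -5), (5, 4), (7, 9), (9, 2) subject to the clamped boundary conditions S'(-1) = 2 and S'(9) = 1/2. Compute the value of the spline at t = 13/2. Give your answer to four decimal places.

9.1984

Let M_i = S''(x_i). Step sizes h_i = 3, 3, 2, 2; slopes of the chords Δ_i = (y_(i+1) - y_i)/h_i = 1/3, 3, 5/2, -7/2.
  3·M_0 + 12·M_1 + 3·M_2 = 6(Δ_1 - Δ_0) = 16
  3·M_1 + 10·M_2 + 2·M_3 = 6(Δ_2 - Δ_1) = -3
  2·M_2 + 8·M_3 + 2·M_4 = 6(Δ_3 - Δ_2) = -36
Clamped end conditions give two more equations: 2h_0·M_0 + h_0·M_1 = 6(Δ_0 - S'(-1)) = -10 and h_3·M_3 + 2h_3·M_4 = 6(S'(9) - Δ_3) = 24.
Hence M_0 = -1087/420, M_1 = 129/70, M_2 = 11/20, M_3 = -491/70, M_4 = 1331/140.
On [5, 7], S(t) = 4 + 313/70·(t - 5) + 11/40·(t - 5)² - 353/560·(t - 5)³.
With (t - 5) = 3/2: S(13/2) = 5887/640.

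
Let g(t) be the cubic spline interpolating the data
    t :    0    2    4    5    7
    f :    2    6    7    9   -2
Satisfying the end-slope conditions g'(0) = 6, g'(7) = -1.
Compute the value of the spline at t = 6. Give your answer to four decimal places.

3.3699

Write M_i for g''(x_i). With h_i = 2, 2, 1, 2 and divided differences Δ_i = 2, 1/2, 2, -11/2, the continuity of g' gives the tridiagonal system
  2·M_0 + 8·M_1 + 2·M_2 = 6(Δ_1 - Δ_0) = -9
  2·M_1 + 6·M_2 + 1·M_3 = 6(Δ_2 - Δ_1) = 9
  1·M_2 + 6·M_3 + 2·M_4 = 6(Δ_3 - Δ_2) = -45
Clamped end conditions give two more equations: 2h_0·M_0 + h_0·M_1 = 6(Δ_0 - g'(0)) = -24 and h_3·M_3 + 2h_3·M_4 = 6(g'(7) - Δ_3) = 27.
Solving the tridiagonal system: M_0 = -346/61, M_1 = -40/61, M_2 = 463/122, M_3 = -760/61, M_4 = 3167/244.
On [5, 7], g(t) = 9 - 371/244·(t - 5) - 380/61·(t - 5)² + 2069/976·(t - 5)³.
With (t - 5) = 1: g(6) = 3289/976.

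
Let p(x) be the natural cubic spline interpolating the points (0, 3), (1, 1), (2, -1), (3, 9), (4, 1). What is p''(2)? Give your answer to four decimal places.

28.2857

Put m_i = p'' at the i-th knot. Here h = (1, 1, 1, 1) and Δ = (-2, -2, 10, -8), so the interior equations h_(i-1)·m_(i-1) + 2(h_(i-1)+h_i)·m_i + h_i·m_(i+1) = 6(Δ_i − Δ_(i-1)) read
  1·m_0 + 4·m_1 + 1·m_2 = 6(Δ_1 - Δ_0) = 0
  1·m_1 + 4·m_2 + 1·m_3 = 6(Δ_2 - Δ_1) = 72
  1·m_2 + 4·m_3 + 1·m_4 = 6(Δ_3 - Δ_2) = -108
Natural end conditions: m_0 = m_4 = 0.
Solving: m_0 = 0, m_1 = -99/14, m_2 = 198/7, m_3 = -477/14, m_4 = 0.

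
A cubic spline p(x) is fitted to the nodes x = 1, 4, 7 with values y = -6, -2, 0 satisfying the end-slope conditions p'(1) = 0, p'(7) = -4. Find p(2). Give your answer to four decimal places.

Let M_i = p''(x_i). Step sizes h_i = 3, 3; slopes of the chords Δ_i = (y_(i+1) - y_i)/h_i = 4/3, 2/3.
  3·M_0 + 12·M_1 + 3·M_2 = 6(Δ_1 - Δ_0) = -4
Clamped end conditions give two more equations: 2h_0·M_0 + h_0·M_1 = 6(Δ_0 - p'(1)) = 8 and h_1·M_1 + 2h_1·M_2 = 6(p'(7) - Δ_1) = -28.
Solving: M_0 = 1, M_1 = 2/3, M_2 = -5.
On [1, 4], p(x) = -6 + 0·(x - 1) + 1/2·(x - 1)² - 1/54·(x - 1)³.
With (x - 1) = 1: p(2) = -149/27.

-5.5185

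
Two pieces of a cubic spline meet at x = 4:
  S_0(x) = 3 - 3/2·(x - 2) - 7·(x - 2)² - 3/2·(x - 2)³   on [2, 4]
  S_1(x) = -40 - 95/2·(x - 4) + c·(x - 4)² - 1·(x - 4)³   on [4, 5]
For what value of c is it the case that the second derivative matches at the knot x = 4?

S_0''(x) = -14 - 9·(x - 2), so S_0''(4) = -32. On the right, S_1''(4) = 2c, so c = -16.

-16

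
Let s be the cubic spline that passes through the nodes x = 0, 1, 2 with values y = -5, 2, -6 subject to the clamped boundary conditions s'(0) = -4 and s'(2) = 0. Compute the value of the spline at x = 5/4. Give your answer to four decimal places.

Let M_i = s''(x_i). Step sizes h_i = 1, 1; slopes of the chords Δ_i = (y_(i+1) - y_i)/h_i = 7, -8.
  1·M_0 + 4·M_1 + 1·M_2 = 6(Δ_1 - Δ_0) = -90
Clamped end conditions give two more equations: 2h_0·M_0 + h_0·M_1 = 6(Δ_0 - s'(0)) = 66 and h_1·M_1 + 2h_1·M_2 = 6(s'(2) - Δ_1) = 48.
Forward elimination and back-substitution give M_0 = 115/2, M_1 = -49, M_2 = 97/2.
On [1, 2], s(x) = 2 + 1/4·(x - 1) - 49/2·(x - 1)² + 65/4·(x - 1)³.
With (x - 1) = 1/4: s(5/4) = 201/256.

0.7852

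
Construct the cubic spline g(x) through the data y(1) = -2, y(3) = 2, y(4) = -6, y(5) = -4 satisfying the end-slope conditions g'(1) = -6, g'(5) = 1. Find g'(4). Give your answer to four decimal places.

-3.5455

Put m_i = g'' at the i-th knot. Here h = (2, 1, 1) and Δ = (2, -8, 2), so the interior equations h_(i-1)·m_(i-1) + 2(h_(i-1)+h_i)·m_i + h_i·m_(i+1) = 6(Δ_i − Δ_(i-1)) read
  2·m_0 + 6·m_1 + 1·m_2 = 6(Δ_1 - Δ_0) = -60
  1·m_1 + 4·m_2 + 1·m_3 = 6(Δ_2 - Δ_1) = 60
Clamped end conditions give two more equations: 2h_0·m_0 + h_0·m_1 = 6(Δ_0 - g'(1)) = 48 and h_2·m_2 + 2h_2·m_3 = 6(g'(5) - Δ_2) = -6.
Solving the tridiagonal system: m_0 = 251/11, m_1 = -238/11, m_2 = 266/11, m_3 = -166/11.
On [4, 5], g'(x) = b_2 + 2c_2·(x - 4) + 3d_2·(x - 4)² with b_2 = Δ_2 - h_2(2m_2 + m_3)/6 = -39/11, c_2 = m_2/2 = 133/11, d_2 = (m_3 - m_2)/(6h_2) = -72/11. So g'(4) = -39/11.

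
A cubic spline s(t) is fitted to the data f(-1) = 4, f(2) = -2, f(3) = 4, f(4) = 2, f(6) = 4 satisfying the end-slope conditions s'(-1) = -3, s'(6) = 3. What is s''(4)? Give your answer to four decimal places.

5.5443

Let m_i = s''(x_i). Step sizes h_i = 3, 1, 1, 2; slopes of the chords Δ_i = (y_(i+1) - y_i)/h_i = -2, 6, -2, 1.
  3·m_0 + 8·m_1 + 1·m_2 = 6(Δ_1 - Δ_0) = 48
  1·m_1 + 4·m_2 + 1·m_3 = 6(Δ_2 - Δ_1) = -48
  1·m_2 + 6·m_3 + 2·m_4 = 6(Δ_3 - Δ_2) = 18
Clamped end conditions give two more equations: 2h_0·m_0 + h_0·m_1 = 6(Δ_0 - s'(-1)) = 6 and h_3·m_3 + 2h_3·m_4 = 6(s'(6) - Δ_3) = 12.
Solving: m_0 = -290/79, m_1 = 738/79, m_2 = -1242/79, m_3 = 438/79, m_4 = 18/79.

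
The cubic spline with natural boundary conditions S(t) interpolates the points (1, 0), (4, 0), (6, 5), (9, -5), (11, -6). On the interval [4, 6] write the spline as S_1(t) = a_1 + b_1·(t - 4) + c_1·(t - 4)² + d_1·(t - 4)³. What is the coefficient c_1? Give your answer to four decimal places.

1.2454

Put m_i = S'' at the i-th knot. Here h = (3, 2, 3, 2) and Δ = (0, 5/2, -10/3, -1/2), so the interior equations h_(i-1)·m_(i-1) + 2(h_(i-1)+h_i)·m_i + h_i·m_(i+1) = 6(Δ_i − Δ_(i-1)) read
  3·m_0 + 10·m_1 + 2·m_2 = 6(Δ_1 - Δ_0) = 15
  2·m_1 + 10·m_2 + 3·m_3 = 6(Δ_2 - Δ_1) = -35
  3·m_2 + 10·m_3 + 2·m_4 = 6(Δ_3 - Δ_2) = 17
Natural end conditions: m_0 = m_4 = 0.
Solving the tridiagonal system: m_0 = 0, m_1 = 2167/870, m_2 = -431/87, m_3 = 462/145, m_4 = 0.
On [4, 6], with S_1(t) = a_1 + b_1·(t - 4) + c_1·(t - 4)² + d_1·(t - 4)³: c_1 = m_1/2 = 2167/1740, d_1 = (m_2 - m_1)/(6h_1) = -2159/3480, b_1 = Δ_1 - h_1(2m_1 + m_2)/6 = 2167/870.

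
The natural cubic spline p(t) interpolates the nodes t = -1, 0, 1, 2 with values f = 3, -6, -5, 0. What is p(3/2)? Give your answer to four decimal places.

-2.6500

Let M_i = p''(x_i). Step sizes h_i = 1, 1, 1; slopes of the chords Δ_i = (y_(i+1) - y_i)/h_i = -9, 1, 5.
  1·M_0 + 4·M_1 + 1·M_2 = 6(Δ_1 - Δ_0) = 60
  1·M_1 + 4·M_2 + 1·M_3 = 6(Δ_2 - Δ_1) = 24
Natural end conditions: M_0 = M_3 = 0.
Solving: M_0 = 0, M_1 = 72/5, M_2 = 12/5, M_3 = 0.
On [1, 2], p(t) = -5 + 21/5·(t - 1) + 6/5·(t - 1)² - 2/5·(t - 1)³.
With (t - 1) = 1/2: p(3/2) = -53/20.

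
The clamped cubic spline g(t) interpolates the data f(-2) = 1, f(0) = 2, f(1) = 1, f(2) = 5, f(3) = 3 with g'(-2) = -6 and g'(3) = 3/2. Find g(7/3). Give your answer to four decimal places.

Write M_i for g''(x_i). With h_i = 2, 1, 1, 1 and divided differences Δ_i = 1/2, -1, 4, -2, the continuity of g' gives the tridiagonal system
  2·M_0 + 6·M_1 + 1·M_2 = 6(Δ_1 - Δ_0) = -9
  1·M_1 + 4·M_2 + 1·M_3 = 6(Δ_2 - Δ_1) = 30
  1·M_2 + 4·M_3 + 1·M_4 = 6(Δ_3 - Δ_2) = -36
Clamped end conditions give two more equations: 2h_0·M_0 + h_0·M_1 = 6(Δ_0 - g'(-2)) = 39 and h_3·M_3 + 2h_3·M_4 = 6(g'(3) - Δ_3) = 21.
Solving the tridiagonal system: M_0 = 2295/164, M_1 = -348/41, M_2 = 1143/82, M_3 = -708/41, M_4 = 1569/82.
On [2, 3], g(t) = 5 + 93/164·(t - 2) - 354/41·(t - 2)² + 995/164·(t - 2)³.
With (t - 2) = 1/3: g(7/3) = 4931/1107.

4.4544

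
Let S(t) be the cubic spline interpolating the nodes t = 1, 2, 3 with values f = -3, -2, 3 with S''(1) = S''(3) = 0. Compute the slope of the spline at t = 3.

6

With M_i denoting the second derivative at x_i, h_i = 1, 1, and Δ_i = (y_(i+1) − y_i)/h_i = 1, 5:
  1·M_0 + 4·M_1 + 1·M_2 = 6(Δ_1 - Δ_0) = 24
Natural end conditions: M_0 = M_2 = 0.
Hence M_0 = 0, M_1 = 6, M_2 = 0.
On [2, 3], S'(t) = b_1 + 2c_1·(t - 2) + 3d_1·(t - 2)² with b_1 = Δ_1 - h_1(2M_1 + M_2)/6 = 3, c_1 = M_1/2 = 3, d_1 = (M_2 - M_1)/(6h_1) = -1. So S'(3) = 6.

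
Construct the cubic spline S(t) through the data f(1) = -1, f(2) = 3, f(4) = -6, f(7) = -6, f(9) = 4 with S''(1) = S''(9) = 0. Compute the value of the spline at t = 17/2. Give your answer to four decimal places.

Write σ_i for S''(x_i). With h_i = 1, 2, 3, 2 and divided differences Δ_i = 4, -9/2, 0, 5, the continuity of S' gives the tridiagonal system
  1·σ_0 + 6·σ_1 + 2·σ_2 = 6(Δ_1 - Δ_0) = -51
  2·σ_1 + 10·σ_2 + 3·σ_3 = 6(Δ_2 - Δ_1) = 27
  3·σ_2 + 10·σ_3 + 2·σ_4 = 6(Δ_3 - Δ_2) = 30
Natural end conditions: σ_0 = σ_4 = 0.
Forward elimination and back-substitution give σ_0 = 0, σ_1 = -5001/506, σ_2 = 1050/253, σ_3 = 444/253, σ_4 = 0.
On [7, 9], S(t) = -6 + 969/253·(t - 7) + 222/253·(t - 7)² - 37/253·(t - 7)³.
With (t - 7) = 3/2: S(17/2) = 2481/2024.

1.2258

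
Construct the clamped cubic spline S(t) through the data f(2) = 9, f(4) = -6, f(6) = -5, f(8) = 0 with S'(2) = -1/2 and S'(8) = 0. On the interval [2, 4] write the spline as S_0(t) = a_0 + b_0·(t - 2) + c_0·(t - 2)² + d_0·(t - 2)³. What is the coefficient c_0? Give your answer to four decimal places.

Put m_i = S'' at the i-th knot. Here h = (2, 2, 2) and Δ = (-15/2, 1/2, 5/2), so the interior equations h_(i-1)·m_(i-1) + 2(h_(i-1)+h_i)·m_i + h_i·m_(i+1) = 6(Δ_i − Δ_(i-1)) read
  2·m_0 + 8·m_1 + 2·m_2 = 6(Δ_1 - Δ_0) = 48
  2·m_1 + 8·m_2 + 2·m_3 = 6(Δ_2 - Δ_1) = 12
Clamped end conditions give two more equations: 2h_0·m_0 + h_0·m_1 = 6(Δ_0 - S'(2)) = -42 and h_2·m_2 + 2h_2·m_3 = 6(S'(8) - Δ_2) = -15.
Forward elimination and back-substitution give m_0 = -463/30, m_1 = 148/15, m_2 = -1/30, m_3 = -56/15.
On [2, 4], with S_0(t) = a_0 + b_0·(t - 2) + c_0·(t - 2)² + d_0·(t - 2)³: c_0 = m_0/2 = -463/60, d_0 = (m_1 - m_0)/(6h_0) = 253/120, b_0 = Δ_0 - h_0(2m_0 + m_1)/6 = -1/2.

-7.7167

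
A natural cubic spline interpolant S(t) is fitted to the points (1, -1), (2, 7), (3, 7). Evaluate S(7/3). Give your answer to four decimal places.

Write M_i for S''(x_i). With h_i = 1, 1 and divided differences Δ_i = 8, 0, the continuity of S' gives the tridiagonal system
  1·M_0 + 4·M_1 + 1·M_2 = 6(Δ_1 - Δ_0) = -48
Natural end conditions: M_0 = M_2 = 0.
Solving the tridiagonal system: M_0 = 0, M_1 = -12, M_2 = 0.
On [2, 3], S(t) = 7 + 4·(t - 2) - 6·(t - 2)² + 2·(t - 2)³.
With (t - 2) = 1/3: S(7/3) = 209/27.

7.7407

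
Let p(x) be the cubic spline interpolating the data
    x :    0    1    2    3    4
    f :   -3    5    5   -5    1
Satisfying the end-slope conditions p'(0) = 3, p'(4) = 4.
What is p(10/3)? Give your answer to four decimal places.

-4.0026

Put σ_i = p'' at the i-th knot. Here h = (1, 1, 1, 1) and Δ = (8, 0, -10, 6), so the interior equations h_(i-1)·σ_(i-1) + 2(h_(i-1)+h_i)·σ_i + h_i·σ_(i+1) = 6(Δ_i − Δ_(i-1)) read
  1·σ_0 + 4·σ_1 + 1·σ_2 = 6(Δ_1 - Δ_0) = -48
  1·σ_1 + 4·σ_2 + 1·σ_3 = 6(Δ_2 - Δ_1) = -60
  1·σ_2 + 4·σ_3 + 1·σ_4 = 6(Δ_3 - Δ_2) = 96
Clamped end conditions give two more equations: 2h_0·σ_0 + h_0·σ_1 = 6(Δ_0 - p'(0)) = 30 and h_3·σ_3 + 2h_3·σ_4 = 6(p'(4) - Δ_3) = -12.
Hence σ_0 = 589/28, σ_1 = -169/14, σ_2 = -83/4, σ_3 = 491/14, σ_4 = -659/28.
On [3, 4], p(x) = -5 - 99/56·(x - 3) + 491/28·(x - 3)² - 547/56·(x - 3)³.
With (x - 3) = 1/3: p(10/3) = -1513/378.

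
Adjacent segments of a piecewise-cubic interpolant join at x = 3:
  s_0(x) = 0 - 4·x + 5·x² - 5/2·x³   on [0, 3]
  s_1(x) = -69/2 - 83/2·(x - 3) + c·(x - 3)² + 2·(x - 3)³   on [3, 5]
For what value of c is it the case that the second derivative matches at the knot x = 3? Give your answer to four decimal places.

-17.5000

s_0''(x) = 10 - 15·x, so s_0''(3) = -35. On the right, s_1''(3) = 2c, so c = -35/2.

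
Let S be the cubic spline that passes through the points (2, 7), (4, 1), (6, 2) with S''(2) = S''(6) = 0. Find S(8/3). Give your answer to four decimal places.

Write M_i for S''(x_i). With h_i = 2, 2 and divided differences Δ_i = -3, 1/2, the continuity of S' gives the tridiagonal system
  2·M_0 + 8·M_1 + 2·M_2 = 6(Δ_1 - Δ_0) = 21
Natural end conditions: M_0 = M_2 = 0.
Solving: M_0 = 0, M_1 = 21/8, M_2 = 0.
On [2, 4], S(t) = 7 - 31/8·(t - 2) + 0·(t - 2)² + 7/32·(t - 2)³.
With (t - 2) = 2/3: S(8/3) = 121/27.

4.4815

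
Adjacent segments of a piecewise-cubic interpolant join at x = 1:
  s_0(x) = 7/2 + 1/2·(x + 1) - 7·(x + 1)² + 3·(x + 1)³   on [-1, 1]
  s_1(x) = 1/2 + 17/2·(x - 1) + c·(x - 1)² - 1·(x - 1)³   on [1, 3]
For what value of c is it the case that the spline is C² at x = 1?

11

s_0''(x) = -14 + 18·(x + 1), so s_0''(1) = 22. On the right, s_1''(1) = 2c, so c = 11.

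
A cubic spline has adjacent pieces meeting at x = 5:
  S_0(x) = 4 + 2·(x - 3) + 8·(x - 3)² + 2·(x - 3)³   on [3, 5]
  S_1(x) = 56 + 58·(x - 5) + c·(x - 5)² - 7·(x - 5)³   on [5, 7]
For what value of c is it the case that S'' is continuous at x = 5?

20

S_0''(x) = 16 + 12·(x - 3), so S_0''(5) = 40. On the right, S_1''(5) = 2c, so c = 20.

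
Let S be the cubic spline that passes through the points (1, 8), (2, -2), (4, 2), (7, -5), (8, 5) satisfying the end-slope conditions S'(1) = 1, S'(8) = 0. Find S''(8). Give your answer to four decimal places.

Put M_i = S'' at the i-th knot. Here h = (1, 2, 3, 1) and Δ = (-10, 2, -7/3, 10), so the interior equations h_(i-1)·M_(i-1) + 2(h_(i-1)+h_i)·M_i + h_i·M_(i+1) = 6(Δ_i − Δ_(i-1)) read
  1·M_0 + 6·M_1 + 2·M_2 = 6(Δ_1 - Δ_0) = 72
  2·M_1 + 10·M_2 + 3·M_3 = 6(Δ_2 - Δ_1) = -26
  3·M_2 + 8·M_3 + 1·M_4 = 6(Δ_3 - Δ_2) = 74
Clamped end conditions give two more equations: 2h_0·M_0 + h_0·M_1 = 6(Δ_0 - S'(1)) = -66 and h_3·M_3 + 2h_3·M_4 = 6(S'(8) - Δ_3) = -60.
Hence M_0 = -4987/111, M_1 = 2648/111, M_2 = -2909/222, M_3 = 707/37, M_4 = -2927/74.

-39.5541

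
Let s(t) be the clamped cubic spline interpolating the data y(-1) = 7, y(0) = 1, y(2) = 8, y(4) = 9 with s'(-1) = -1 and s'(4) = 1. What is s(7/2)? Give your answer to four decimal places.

8.9273

With M_i denoting the second derivative at x_i, h_i = 1, 2, 2, and Δ_i = (y_(i+1) − y_i)/h_i = -6, 7/2, 1/2:
  1·M_0 + 6·M_1 + 2·M_2 = 6(Δ_1 - Δ_0) = 57
  2·M_1 + 8·M_2 + 2·M_3 = 6(Δ_2 - Δ_1) = -18
Clamped end conditions give two more equations: 2h_0·M_0 + h_0·M_1 = 6(Δ_0 - s'(-1)) = -30 and h_2·M_2 + 2h_2·M_3 = 6(s'(4) - Δ_2) = 3.
Hence M_0 = -526/23, M_1 = 362/23, M_2 = -335/46, M_3 = 101/23.
On [2, 4], s(t) = 8 + 179/46·(t - 2) - 335/92·(t - 2)² + 179/184·(t - 2)³.
With (t - 2) = 3/2: s(7/2) = 13141/1472.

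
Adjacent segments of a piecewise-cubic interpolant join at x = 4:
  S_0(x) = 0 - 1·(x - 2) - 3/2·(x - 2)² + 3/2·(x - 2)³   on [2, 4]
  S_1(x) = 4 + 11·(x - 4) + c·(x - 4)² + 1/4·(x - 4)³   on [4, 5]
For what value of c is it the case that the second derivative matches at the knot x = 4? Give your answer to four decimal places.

S_0''(x) = -3 + 9·(x - 2), so S_0''(4) = 15. On the right, S_1''(4) = 2c, so c = 15/2.

7.5000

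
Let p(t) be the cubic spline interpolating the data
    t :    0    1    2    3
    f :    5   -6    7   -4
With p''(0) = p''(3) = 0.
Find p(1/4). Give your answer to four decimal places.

Write M_i for p''(x_i). With h_i = 1, 1, 1 and divided differences Δ_i = -11, 13, -11, the continuity of p' gives the tridiagonal system
  1·M_0 + 4·M_1 + 1·M_2 = 6(Δ_1 - Δ_0) = 144
  1·M_1 + 4·M_2 + 1·M_3 = 6(Δ_2 - Δ_1) = -144
Natural end conditions: M_0 = M_3 = 0.
Solving: M_0 = 0, M_1 = 48, M_2 = -48, M_3 = 0.
On [0, 1], p(t) = 5 - 19·t + 0·t² + 8·t³.
With t = 1/4: p(1/4) = 3/8.

0.3750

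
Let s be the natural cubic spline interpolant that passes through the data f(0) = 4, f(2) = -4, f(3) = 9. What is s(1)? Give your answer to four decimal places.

Put m_i = s'' at the i-th knot. Here h = (2, 1) and Δ = (-4, 13), so the interior equations h_(i-1)·m_(i-1) + 2(h_(i-1)+h_i)·m_i + h_i·m_(i+1) = 6(Δ_i − Δ_(i-1)) read
  2·m_0 + 6·m_1 + 1·m_2 = 6(Δ_1 - Δ_0) = 102
Natural end conditions: m_0 = m_2 = 0.
Solving: m_0 = 0, m_1 = 17, m_2 = 0.
On [0, 2], s(x) = 4 - 29/3·x + 0·x² + 17/12·x³.
With x = 1: s(1) = -17/4.

-4.2500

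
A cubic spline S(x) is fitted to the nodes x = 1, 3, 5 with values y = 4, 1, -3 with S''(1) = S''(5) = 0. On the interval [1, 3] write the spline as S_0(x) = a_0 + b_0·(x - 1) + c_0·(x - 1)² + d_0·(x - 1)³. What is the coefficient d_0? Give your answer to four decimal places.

With M_i denoting the second derivative at x_i, h_i = 2, 2, and Δ_i = (y_(i+1) − y_i)/h_i = -3/2, -2:
  2·M_0 + 8·M_1 + 2·M_2 = 6(Δ_1 - Δ_0) = -3
Natural end conditions: M_0 = M_2 = 0.
Solving: M_0 = 0, M_1 = -3/8, M_2 = 0.
On [1, 3], with S_0(x) = a_0 + b_0·(x - 1) + c_0·(x - 1)² + d_0·(x - 1)³: c_0 = M_0/2 = 0, d_0 = (M_1 - M_0)/(6h_0) = -1/32, b_0 = Δ_0 - h_0(2M_0 + M_1)/6 = -11/8.

-0.0313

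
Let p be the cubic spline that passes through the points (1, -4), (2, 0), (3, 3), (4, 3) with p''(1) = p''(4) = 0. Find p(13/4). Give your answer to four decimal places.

3.2406

Let M_i = p''(x_i). Step sizes h_i = 1, 1, 1; slopes of the chords Δ_i = (y_(i+1) - y_i)/h_i = 4, 3, 0.
  1·M_0 + 4·M_1 + 1·M_2 = 6(Δ_1 - Δ_0) = -6
  1·M_1 + 4·M_2 + 1·M_3 = 6(Δ_2 - Δ_1) = -18
Natural end conditions: M_0 = M_3 = 0.
Hence M_0 = 0, M_1 = -2/5, M_2 = -22/5, M_3 = 0.
On [3, 4], p(x) = 3 + 22/15·(x - 3) - 11/5·(x - 3)² + 11/15·(x - 3)³.
With (x - 3) = 1/4: p(13/4) = 1037/320.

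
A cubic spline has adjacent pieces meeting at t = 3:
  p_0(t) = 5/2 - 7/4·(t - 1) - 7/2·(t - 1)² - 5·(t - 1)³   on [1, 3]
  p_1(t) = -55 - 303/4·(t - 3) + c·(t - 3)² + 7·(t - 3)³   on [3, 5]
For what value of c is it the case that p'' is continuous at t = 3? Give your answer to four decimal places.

-33.5000

p_0''(t) = -7 - 30·(t - 1), so p_0''(3) = -67. On the right, p_1''(3) = 2c, so c = -67/2.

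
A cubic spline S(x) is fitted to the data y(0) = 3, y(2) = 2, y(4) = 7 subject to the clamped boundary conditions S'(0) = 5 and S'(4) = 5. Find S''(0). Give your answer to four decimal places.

With M_i denoting the second derivative at x_i, h_i = 2, 2, and Δ_i = (y_(i+1) − y_i)/h_i = -1/2, 5/2:
  2·M_0 + 8·M_1 + 2·M_2 = 6(Δ_1 - Δ_0) = 18
Clamped end conditions give two more equations: 2h_0·M_0 + h_0·M_1 = 6(Δ_0 - S'(0)) = -33 and h_1·M_1 + 2h_1·M_2 = 6(S'(4) - Δ_1) = 15.
Hence M_0 = -21/2, M_1 = 9/2, M_2 = 3/2.

-10.5000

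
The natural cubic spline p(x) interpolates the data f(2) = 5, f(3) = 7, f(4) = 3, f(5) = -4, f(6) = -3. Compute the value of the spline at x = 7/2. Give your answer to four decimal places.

Write m_i for p''(x_i). With h_i = 1, 1, 1, 1 and divided differences Δ_i = 2, -4, -7, 1, the continuity of p' gives the tridiagonal system
  1·m_0 + 4·m_1 + 1·m_2 = 6(Δ_1 - Δ_0) = -36
  1·m_1 + 4·m_2 + 1·m_3 = 6(Δ_2 - Δ_1) = -18
  1·m_2 + 4·m_3 + 1·m_4 = 6(Δ_3 - Δ_2) = 48
Natural end conditions: m_0 = m_4 = 0.
Hence m_0 = 0, m_1 = -15/2, m_2 = -6, m_3 = 27/2, m_4 = 0.
On [3, 4], p(x) = 7 - 1/2·(x - 3) - 15/4·(x - 3)² + 1/4·(x - 3)³.
With (x - 3) = 1/2: p(7/2) = 187/32.

5.8438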